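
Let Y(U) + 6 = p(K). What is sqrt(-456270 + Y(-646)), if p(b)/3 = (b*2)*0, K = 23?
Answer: 2*I*sqrt(114069) ≈ 675.48*I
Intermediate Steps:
p(b) = 0 (p(b) = 3*((b*2)*0) = 3*((2*b)*0) = 3*0 = 0)
Y(U) = -6 (Y(U) = -6 + 0 = -6)
sqrt(-456270 + Y(-646)) = sqrt(-456270 - 6) = sqrt(-456276) = 2*I*sqrt(114069)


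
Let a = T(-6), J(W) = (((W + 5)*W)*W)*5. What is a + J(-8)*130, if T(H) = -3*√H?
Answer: -124800 - 3*I*√6 ≈ -1.248e+5 - 7.3485*I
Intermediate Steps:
J(W) = 5*W²*(5 + W) (J(W) = (((5 + W)*W)*W)*5 = ((W*(5 + W))*W)*5 = (W²*(5 + W))*5 = 5*W²*(5 + W))
a = -3*I*√6 ≈ -7.3485*I
a + J(-8)*130 = -3*I*√6 + (5*(-8)²*(5 - 8))*130 = -3*I*√6 + (5*64*(-3))*130 = -3*I*√6 - 960*130 = -3*I*√6 - 124800 = -124800 - 3*I*√6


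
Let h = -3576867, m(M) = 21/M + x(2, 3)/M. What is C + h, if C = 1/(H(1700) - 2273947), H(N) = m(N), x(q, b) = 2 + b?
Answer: -6913565039943229/1932854937 ≈ -3.5769e+6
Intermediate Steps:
m(M) = 26/M (m(M) = 21/M + (2 + 3)/M = 21/M + 5/M = 26/M)
H(N) = 26/N
C = -850/1932854937 (C = 1/(26/1700 - 2273947) = 1/(26*(1/1700) - 2273947) = 1/(13/850 - 2273947) = 1/(-1932854937/850) = -850/1932854937 ≈ -4.3976e-7)
C + h = -850/1932854937 - 3576867 = -6913565039943229/1932854937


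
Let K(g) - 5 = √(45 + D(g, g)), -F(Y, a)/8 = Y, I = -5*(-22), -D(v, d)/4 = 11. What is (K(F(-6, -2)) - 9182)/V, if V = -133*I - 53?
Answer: 9176/14683 ≈ 0.62494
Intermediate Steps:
D(v, d) = -44 (D(v, d) = -4*11 = -44)
I = 110
F(Y, a) = -8*Y
K(g) = 6 (K(g) = 5 + √(45 - 44) = 5 + √1 = 5 + 1 = 6)
V = -14683 (V = -133*110 - 53 = -14630 - 53 = -14683)
(K(F(-6, -2)) - 9182)/V = (6 - 9182)/(-14683) = -9176*(-1/14683) = 9176/14683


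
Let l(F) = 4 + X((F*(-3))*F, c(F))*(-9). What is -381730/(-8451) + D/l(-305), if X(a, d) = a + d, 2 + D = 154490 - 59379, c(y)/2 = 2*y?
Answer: 963778386229/21318991209 ≈ 45.208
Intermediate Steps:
c(y) = 4*y (c(y) = 2*(2*y) = 4*y)
D = 95109 (D = -2 + (154490 - 59379) = -2 + 95111 = 95109)
l(F) = 4 - 36*F + 27*F² (l(F) = 4 + ((F*(-3))*F + 4*F)*(-9) = 4 + ((-3*F)*F + 4*F)*(-9) = 4 + (-3*F² + 4*F)*(-9) = 4 + (-36*F + 27*F²) = 4 - 36*F + 27*F²)
-381730/(-8451) + D/l(-305) = -381730/(-8451) + 95109/(4 - 36*(-305) + 27*(-305)²) = -381730*(-1/8451) + 95109/(4 + 10980 + 27*93025) = 381730/8451 + 95109/(4 + 10980 + 2511675) = 381730/8451 + 95109/2522659 = 963778386229/21318991209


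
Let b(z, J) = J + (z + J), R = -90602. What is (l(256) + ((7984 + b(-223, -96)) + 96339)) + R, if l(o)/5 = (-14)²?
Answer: 14286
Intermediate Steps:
b(z, J) = z + 2*J (b(z, J) = J + (J + z) = z + 2*J)
l(o) = 980 (l(o) = 5*(-14)² = 5*196 = 980)
(l(256) + ((7984 + b(-223, -96)) + 96339)) + R = (980 + ((7984 + (-223 + 2*(-96))) + 96339)) - 90602 = (980 + ((7984 + (-223 - 192)) + 96339)) - 90602 = (980 + ((7984 - 415) + 96339)) - 90602 = (980 + (7569 + 96339)) - 90602 = (980 + 103908) - 90602 = 104888 - 90602 = 14286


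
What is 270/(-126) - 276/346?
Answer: -3561/1211 ≈ -2.9405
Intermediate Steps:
270/(-126) - 276/346 = 270*(-1/126) - 276*1/346 = -15/7 - 138/173 = -3561/1211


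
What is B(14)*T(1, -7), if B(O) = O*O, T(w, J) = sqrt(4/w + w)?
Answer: 196*sqrt(5) ≈ 438.27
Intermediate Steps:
T(w, J) = sqrt(w + 4/w)
B(O) = O**2
B(14)*T(1, -7) = 14**2*sqrt(1 + 4/1) = 196*sqrt(1 + 4*1) = 196*sqrt(1 + 4) = 196*sqrt(5)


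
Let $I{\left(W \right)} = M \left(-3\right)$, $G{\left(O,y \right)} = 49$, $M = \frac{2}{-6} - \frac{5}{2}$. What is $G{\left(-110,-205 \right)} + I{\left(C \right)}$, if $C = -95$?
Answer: $\frac{115}{2} \approx 57.5$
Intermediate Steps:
$M = - \frac{17}{6}$ ($M = 2 \left(- \frac{1}{6}\right) - \frac{5}{2} = - \frac{1}{3} - \frac{5}{2} = - \frac{17}{6} \approx -2.8333$)
$I{\left(W \right)} = \frac{17}{2}$ ($I{\left(W \right)} = \left(- \frac{17}{6}\right) \left(-3\right) = \frac{17}{2}$)
$G{\left(-110,-205 \right)} + I{\left(C \right)} = 49 + \frac{17}{2} = \frac{115}{2}$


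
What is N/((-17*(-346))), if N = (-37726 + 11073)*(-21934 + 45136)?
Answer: -309201453/2941 ≈ -1.0513e+5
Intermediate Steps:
N = -618402906 (N = -26653*23202 = -618402906)
N/((-17*(-346))) = -618402906/((-17*(-346))) = -618402906/5882 = -618402906*1/5882 = -309201453/2941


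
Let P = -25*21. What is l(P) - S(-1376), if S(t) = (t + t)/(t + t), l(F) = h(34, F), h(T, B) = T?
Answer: 33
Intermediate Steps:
P = -525
l(F) = 34
S(t) = 1 (S(t) = (2*t)/((2*t)) = (2*t)*(1/(2*t)) = 1)
l(P) - S(-1376) = 34 - 1*1 = 34 - 1 = 33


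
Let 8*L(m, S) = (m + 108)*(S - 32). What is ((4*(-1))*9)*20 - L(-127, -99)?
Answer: -8249/8 ≈ -1031.1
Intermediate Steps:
L(m, S) = (-32 + S)*(108 + m)/8 (L(m, S) = ((m + 108)*(S - 32))/8 = ((108 + m)*(-32 + S))/8 = ((-32 + S)*(108 + m))/8 = (-32 + S)*(108 + m)/8)
((4*(-1))*9)*20 - L(-127, -99) = ((4*(-1))*9)*20 - (-432 - 4*(-127) + (27/2)*(-99) + (⅛)*(-99)*(-127)) = -4*9*20 - (-432 + 508 - 2673/2 + 12573/8) = -36*20 - 1*2489/8 = -720 - 2489/8 = -8249/8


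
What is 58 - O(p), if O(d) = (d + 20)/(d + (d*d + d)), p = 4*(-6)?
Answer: 7657/132 ≈ 58.008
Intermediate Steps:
p = -24
O(d) = (20 + d)/(d² + 2*d) (O(d) = (20 + d)/(d + (d² + d)) = (20 + d)/(d + (d + d²)) = (20 + d)/(d² + 2*d))
58 - O(p) = 58 - (20 - 24)/((-24)*(2 - 24)) = 58 - (-1)*(-4)/(24*(-22)) = 58 - (-1)*(-1)*(-4)/(24*22) = 58 - 1*(-1/132) = 58 + 1/132 = 7657/132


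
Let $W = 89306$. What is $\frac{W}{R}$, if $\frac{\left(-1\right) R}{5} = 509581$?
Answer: $- \frac{89306}{2547905} \approx -0.035051$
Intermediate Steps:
$R = -2547905$ ($R = \left(-5\right) 509581 = -2547905$)
$\frac{W}{R} = \frac{89306}{-2547905} = 89306 \left(- \frac{1}{2547905}\right) = - \frac{89306}{2547905}$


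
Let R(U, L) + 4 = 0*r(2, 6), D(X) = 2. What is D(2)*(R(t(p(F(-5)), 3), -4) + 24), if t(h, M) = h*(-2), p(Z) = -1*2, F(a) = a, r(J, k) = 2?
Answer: 40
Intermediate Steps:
p(Z) = -2
t(h, M) = -2*h
R(U, L) = -4 (R(U, L) = -4 + 0*2 = -4 + 0 = -4)
D(2)*(R(t(p(F(-5)), 3), -4) + 24) = 2*(-4 + 24) = 2*20 = 40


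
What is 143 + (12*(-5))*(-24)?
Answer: 1583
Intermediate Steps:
143 + (12*(-5))*(-24) = 143 - 60*(-24) = 143 + 1440 = 1583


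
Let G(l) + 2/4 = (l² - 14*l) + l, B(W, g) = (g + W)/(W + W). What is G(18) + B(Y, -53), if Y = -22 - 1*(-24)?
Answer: 307/4 ≈ 76.750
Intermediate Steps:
Y = 2 (Y = -22 + 24 = 2)
B(W, g) = (W + g)/(2*W) (B(W, g) = (W + g)/((2*W)) = (W + g)*(1/(2*W)) = (W + g)/(2*W))
G(l) = -½ + l² - 13*l (G(l) = -½ + ((l² - 14*l) + l) = -½ + (l² - 13*l) = -½ + l² - 13*l)
G(18) + B(Y, -53) = (-½ + 18² - 13*18) + (½)*(2 - 53)/2 = (-½ + 324 - 234) + (½)*(½)*(-51) = 179/2 - 51/4 = 307/4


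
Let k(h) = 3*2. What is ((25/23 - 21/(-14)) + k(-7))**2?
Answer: 156025/2116 ≈ 73.736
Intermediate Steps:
k(h) = 6
((25/23 - 21/(-14)) + k(-7))**2 = ((25/23 - 21/(-14)) + 6)**2 = ((25*(1/23) - 21*(-1/14)) + 6)**2 = ((25/23 + 3/2) + 6)**2 = (119/46 + 6)**2 = (395/46)**2 = 156025/2116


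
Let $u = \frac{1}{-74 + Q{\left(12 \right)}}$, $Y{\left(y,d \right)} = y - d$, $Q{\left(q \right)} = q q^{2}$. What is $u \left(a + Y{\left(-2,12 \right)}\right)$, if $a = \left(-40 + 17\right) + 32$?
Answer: $- \frac{5}{1654} \approx -0.003023$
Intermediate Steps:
$Q{\left(q \right)} = q^{3}$
$a = 9$ ($a = -23 + 32 = 9$)
$u = \frac{1}{1654}$ ($u = \frac{1}{-74 + 12^{3}} = \frac{1}{-74 + 1728} = \frac{1}{1654} \approx 0.0006046$)
$u \left(a + Y{\left(-2,12 \right)}\right) = \frac{9 - 14}{1654} = \frac{1}{1654} \left(-5\right) = - \frac{5}{1654}$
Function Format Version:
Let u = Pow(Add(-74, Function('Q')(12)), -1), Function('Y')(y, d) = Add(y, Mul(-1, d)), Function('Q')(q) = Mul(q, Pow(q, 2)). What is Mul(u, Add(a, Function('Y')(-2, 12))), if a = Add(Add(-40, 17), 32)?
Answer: Rational(-5, 1654) ≈ -0.0030230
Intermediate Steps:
Function('Q')(q) = Pow(q, 3)
a = 9 (a = Add(-23, 32) = 9)
u = Rational(1, 1654) (u = Pow(Add(-74, Pow(12, 3)), -1) = Pow(Add(-74, 1728), -1) = Pow(1654, -1) = Rational(1, 1654) ≈ 0.00060460)
Mul(u, Add(a, Function('Y')(-2, 12))) = Mul(Rational(1, 1654), Add(9, Add(-2, Mul(-1, 12)))) = Mul(Rational(1, 1654), Add(9, Add(-2, -12))) = Mul(Rational(1, 1654), Add(9, -14)) = Mul(Rational(1, 1654), -5) = Rational(-5, 1654)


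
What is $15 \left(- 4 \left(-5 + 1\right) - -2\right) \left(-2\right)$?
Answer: $-540$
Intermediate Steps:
$15 \left(- 4 \left(-5 + 1\right) - -2\right) \left(-2\right) = 15 \left(\left(-4\right) \left(-4\right) + 2\right) \left(-2\right) = 15 \left(16 + 2\right) \left(-2\right) = 15 \cdot 18 \left(-2\right) = 270 \left(-2\right) = -540$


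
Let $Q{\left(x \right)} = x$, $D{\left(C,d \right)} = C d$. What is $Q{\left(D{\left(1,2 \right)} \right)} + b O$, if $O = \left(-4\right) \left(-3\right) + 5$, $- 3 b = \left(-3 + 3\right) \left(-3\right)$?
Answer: $2$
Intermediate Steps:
$b = 0$ ($b = - \frac{\left(-3 + 3\right) \left(-3\right)}{3} = - \frac{0 \left(-3\right)}{3} = \left(- \frac{1}{3}\right) 0 = 0$)
$O = 17$ ($O = 12 + 5 = 17$)
$Q{\left(D{\left(1,2 \right)} \right)} + b O = 1 \cdot 2 + 0 \cdot 17 = 2 + 0 = 2$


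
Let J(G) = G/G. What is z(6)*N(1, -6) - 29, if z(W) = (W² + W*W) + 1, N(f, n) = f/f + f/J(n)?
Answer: 117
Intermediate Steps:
J(G) = 1
N(f, n) = 1 + f (N(f, n) = f/f + f/1 = 1 + f*1 = 1 + f)
z(W) = 1 + 2*W² (z(W) = (W² + W²) + 1 = 2*W² + 1 = 1 + 2*W²)
z(6)*N(1, -6) - 29 = (1 + 2*6²)*(1 + 1) - 29 = (1 + 2*36)*2 - 29 = (1 + 72)*2 - 29 = 73*2 - 29 = 146 - 29 = 117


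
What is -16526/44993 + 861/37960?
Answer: -45275999/131379560 ≈ -0.34462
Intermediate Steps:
-16526/44993 + 861/37960 = -45275999/131379560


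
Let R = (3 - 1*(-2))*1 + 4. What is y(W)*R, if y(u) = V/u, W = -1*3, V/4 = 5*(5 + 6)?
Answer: -660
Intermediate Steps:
V = 220 (V = 4*(5*(5 + 6)) = 4*(5*11) = 4*55 = 220)
W = -3
R = 9 (R = (3 + 2)*1 + 4 = 5*1 + 4 = 5 + 4 = 9)
y(u) = 220/u
y(W)*R = (220/(-3))*9 = (220*(-⅓))*9 = -220/3*9 = -660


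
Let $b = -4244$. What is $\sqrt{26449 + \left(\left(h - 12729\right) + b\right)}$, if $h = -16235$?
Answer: $3 i \sqrt{751} \approx 82.213 i$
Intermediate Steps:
$\sqrt{26449 + \left(\left(h - 12729\right) + b\right)} = \sqrt{26449 - 33208} = \sqrt{-6759} = 3 i \sqrt{751}$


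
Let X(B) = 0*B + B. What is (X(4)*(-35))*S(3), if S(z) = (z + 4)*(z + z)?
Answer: -5880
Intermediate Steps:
X(B) = B (X(B) = 0 + B = B)
S(z) = 2*z*(4 + z) (S(z) = (4 + z)*(2*z) = 2*z*(4 + z))
(X(4)*(-35))*S(3) = (4*(-35))*(2*3*(4 + 3)) = -280*3*7 = -140*42 = -5880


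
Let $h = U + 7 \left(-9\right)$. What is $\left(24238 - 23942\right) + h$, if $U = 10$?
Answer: $243$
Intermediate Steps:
$h = -53$ ($h = 10 + 7 \left(-9\right) = 10 - 63 = -53$)
$\left(24238 - 23942\right) + h = \left(24238 - 23942\right) - 53 = 296 - 53 = 243$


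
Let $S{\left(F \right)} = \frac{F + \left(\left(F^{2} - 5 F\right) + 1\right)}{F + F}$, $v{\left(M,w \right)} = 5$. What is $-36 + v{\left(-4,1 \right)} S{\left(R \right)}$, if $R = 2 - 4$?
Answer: $- \frac{209}{4} \approx -52.25$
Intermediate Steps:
$R = -2$ ($R = 2 - 4 = -2$)
$S{\left(F \right)} = \frac{1 + F^{2} - 4 F}{2 F}$ ($S{\left(F \right)} = \frac{F + \left(1 + F^{2} - 5 F\right)}{2 F} = \left(1 + F^{2} - 4 F\right) \frac{1}{2 F} = \frac{1 + F^{2} - 4 F}{2 F}$)
$-36 + v{\left(-4,1 \right)} S{\left(R \right)} = -36 + 5 \frac{1 - 2 \left(-4 - 2\right)}{2 \left(-2\right)} = -36 + 5 \cdot \frac{1}{2} \left(- \frac{1}{2}\right) \left(1 - -12\right) = -36 + 5 \cdot \frac{1}{2} \left(- \frac{1}{2}\right) \left(1 + 12\right) = -36 + 5 \cdot \frac{1}{2} \left(- \frac{1}{2}\right) 13 = -36 + 5 \left(- \frac{13}{4}\right) = -36 - \frac{65}{4} = - \frac{209}{4}$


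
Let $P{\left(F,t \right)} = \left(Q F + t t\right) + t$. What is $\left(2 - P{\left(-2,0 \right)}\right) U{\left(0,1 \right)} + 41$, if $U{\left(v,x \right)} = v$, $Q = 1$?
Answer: $41$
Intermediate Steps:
$P{\left(F,t \right)} = F + t + t^{2}$ ($P{\left(F,t \right)} = \left(1 F + t t\right) + t = \left(F + t^{2}\right) + t = F + t + t^{2}$)
$\left(2 - P{\left(-2,0 \right)}\right) U{\left(0,1 \right)} + 41 = \left(2 - \left(-2 + 0 + 0^{2}\right)\right) 0 + 41 = \left(2 - \left(-2 + 0 + 0\right)\right) 0 + 41 = \left(2 - -2\right) 0 + 41 = \left(2 + 2\right) 0 + 41 = 4 \cdot 0 + 41 = 0 + 41 = 41$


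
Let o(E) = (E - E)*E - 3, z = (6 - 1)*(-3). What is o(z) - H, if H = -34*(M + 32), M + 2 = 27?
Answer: 1935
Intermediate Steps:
M = 25 (M = -2 + 27 = 25)
z = -15 (z = 5*(-3) = -15)
H = -1938 (H = -34*(25 + 32) = -34*57 = -1938)
o(E) = -3 (o(E) = 0*E - 3 = 0 - 3 = -3)
o(z) - H = -3 - 1*(-1938) = -3 + 1938 = 1935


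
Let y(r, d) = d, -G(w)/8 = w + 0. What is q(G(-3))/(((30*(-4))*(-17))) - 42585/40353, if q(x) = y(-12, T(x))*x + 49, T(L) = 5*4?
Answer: -21842221/27440040 ≈ -0.79600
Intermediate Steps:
T(L) = 20
G(w) = -8*w (G(w) = -8*(w + 0) = -8*w)
q(x) = 49 + 20*x (q(x) = 20*x + 49 = 49 + 20*x)
q(G(-3))/(((30*(-4))*(-17))) - 42585/40353 = (49 + 20*(-8*(-3)))/(((30*(-4))*(-17))) - 42585/40353 = (49 + 20*24)/((-120*(-17))) - 42585*1/40353 = (49 + 480)/2040 - 14195/13451 = 529*(1/2040) - 14195/13451 = 529/2040 - 14195/13451 = -21842221/27440040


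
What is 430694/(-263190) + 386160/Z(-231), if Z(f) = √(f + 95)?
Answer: -215347/131595 - 96540*I*√34/17 ≈ -1.6364 - 33113.0*I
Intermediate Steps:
Z(f) = √(95 + f)
430694/(-263190) + 386160/Z(-231) = 430694/(-263190) + 386160/(√(95 - 231)) = 430694*(-1/263190) + 386160/(√(-136)) = -215347/131595 + 386160/((2*I*√34)) = -215347/131595 + 386160*(-I*√34/68) = -215347/131595 - 96540*I*√34/17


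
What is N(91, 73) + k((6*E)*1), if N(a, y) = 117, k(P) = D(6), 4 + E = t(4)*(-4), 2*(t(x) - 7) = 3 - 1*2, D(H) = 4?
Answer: 121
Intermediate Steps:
t(x) = 15/2 (t(x) = 7 + (3 - 1*2)/2 = 7 + (3 - 2)/2 = 7 + (½)*1 = 7 + ½ = 15/2)
E = -34 (E = -4 + (15/2)*(-4) = -4 - 30 = -34)
k(P) = 4
N(91, 73) + k((6*E)*1) = 117 + 4 = 121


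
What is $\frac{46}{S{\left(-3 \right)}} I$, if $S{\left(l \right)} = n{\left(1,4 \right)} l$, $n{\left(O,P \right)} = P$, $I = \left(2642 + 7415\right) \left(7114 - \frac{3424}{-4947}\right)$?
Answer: $- \frac{4070655158401}{14841} \approx -2.7428 \cdot 10^{8}$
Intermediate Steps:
$I = \frac{353970013774}{4947}$ ($I = 10057 \left(7114 - - \frac{3424}{4947}\right) = 10057 \left(7114 + \frac{3424}{4947}\right) = 10057 \cdot \frac{35196382}{4947} = \frac{353970013774}{4947} \approx 7.1553 \cdot 10^{7}$)
$S{\left(l \right)} = 4 l$
$\frac{46}{S{\left(-3 \right)}} I = \frac{46}{4 \left(-3\right)} \frac{353970013774}{4947} = \frac{46}{-12} \cdot \frac{353970013774}{4947} = 46 \left(- \frac{1}{12}\right) \frac{353970013774}{4947} = \left(- \frac{23}{6}\right) \frac{353970013774}{4947} = - \frac{4070655158401}{14841}$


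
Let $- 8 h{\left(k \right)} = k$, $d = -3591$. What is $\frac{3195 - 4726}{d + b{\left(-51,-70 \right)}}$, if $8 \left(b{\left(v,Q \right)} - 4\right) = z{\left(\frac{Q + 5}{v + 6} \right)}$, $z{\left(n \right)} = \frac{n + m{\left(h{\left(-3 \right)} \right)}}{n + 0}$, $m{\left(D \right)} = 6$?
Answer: $\frac{159224}{372981} \approx 0.4269$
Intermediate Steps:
$h{\left(k \right)} = - \frac{k}{8}$
$z{\left(n \right)} = \frac{6 + n}{n}$ ($z{\left(n \right)} = \frac{n + 6}{n + 0} = \frac{6 + n}{n}$)
$b{\left(v,Q \right)} = 4 + \frac{\left(6 + v\right) \left(6 + \frac{5 + Q}{6 + v}\right)}{8 \left(5 + Q\right)}$ ($b{\left(v,Q \right)} = 4 + \frac{\frac{1}{\left(Q + 5\right) \frac{1}{v + 6}} \left(6 + \frac{Q + 5}{v + 6}\right)}{8} = 4 + \frac{\frac{1}{\left(5 + Q\right) \frac{1}{6 + v}} \left(6 + \frac{5 + Q}{6 + v}\right)}{8} = 4 + \frac{\frac{1}{\frac{1}{6 + v} \left(5 + Q\right)} \left(6 + \frac{5 + Q}{6 + v}\right)}{8} = 4 + \frac{\frac{6 + v}{5 + Q} \left(6 + \frac{5 + Q}{6 + v}\right)}{8} = 4 + \frac{\frac{1}{5 + Q} \left(6 + v\right) \left(6 + \frac{5 + Q}{6 + v}\right)}{8} = 4 + \frac{\left(6 + v\right) \left(6 + \frac{5 + Q}{6 + v}\right)}{8 \left(5 + Q\right)}$)
$\frac{3195 - 4726}{d + b{\left(-51,-70 \right)}} = \frac{3195 - 4726}{-3591 + \frac{3 \left(67 + 2 \left(-51\right) + 11 \left(-70\right)\right)}{8 \left(5 - 70\right)}} = - \frac{1531}{-3591 + \frac{3 \left(67 - 102 - 770\right)}{8 \left(-65\right)}} = - \frac{1531}{-3591 + \frac{3}{8} \left(- \frac{1}{65}\right) \left(-805\right)} = - \frac{1531}{-3591 + \frac{483}{104}} = - \frac{1531}{- \frac{372981}{104}} = \left(-1531\right) \left(- \frac{104}{372981}\right) = \frac{159224}{372981}$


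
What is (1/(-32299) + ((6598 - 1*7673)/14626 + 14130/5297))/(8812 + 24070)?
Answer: 6491088246473/82281621855985996 ≈ 7.8889e-5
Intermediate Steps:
(1/(-32299) + ((6598 - 1*7673)/14626 + 14130/5297))/(8812 + 24070) = (-1/32299 + ((6598 - 7673)*(1/14626) + 14130*(1/5297)))/32882 = (-1/32299 + (-1075*1/14626 + 14130/5297))*(1/32882) = (-1/32299 + (-1075/14626 + 14130/5297))*(1/32882) = (-1/32299 + 200971105/77473922)*(1/32882) = (6491088246473/2502330206678)*(1/32882) = 6491088246473/82281621855985996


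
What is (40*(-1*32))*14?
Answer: -17920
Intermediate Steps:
(40*(-1*32))*14 = (40*(-32))*14 = -1280*14 = -17920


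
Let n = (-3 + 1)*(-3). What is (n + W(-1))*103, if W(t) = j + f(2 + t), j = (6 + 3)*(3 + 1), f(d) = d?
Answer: 4429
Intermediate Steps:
j = 36 (j = 9*4 = 36)
n = 6 (n = -2*(-3) = 6)
W(t) = 38 + t (W(t) = 36 + (2 + t) = 38 + t)
(n + W(-1))*103 = (6 + (38 - 1))*103 = (6 + 37)*103 = 43*103 = 4429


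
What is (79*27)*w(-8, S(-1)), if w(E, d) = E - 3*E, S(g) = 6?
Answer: 34128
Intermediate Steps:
w(E, d) = -2*E
(79*27)*w(-8, S(-1)) = (79*27)*(-2*(-8)) = 2133*16 = 34128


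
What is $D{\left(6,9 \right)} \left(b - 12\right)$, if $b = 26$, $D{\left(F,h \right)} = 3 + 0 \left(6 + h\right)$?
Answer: $42$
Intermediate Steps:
$D{\left(F,h \right)} = 3$ ($D{\left(F,h \right)} = 3 + 0 = 3$)
$D{\left(6,9 \right)} \left(b - 12\right) = 3 \left(26 - 12\right) = 3 \cdot 14 = 42$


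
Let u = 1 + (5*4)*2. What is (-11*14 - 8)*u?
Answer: -6642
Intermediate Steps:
u = 41 (u = 1 + 20*2 = 1 + 40 = 41)
(-11*14 - 8)*u = (-11*14 - 8)*41 = (-154 - 8)*41 = -162*41 = -6642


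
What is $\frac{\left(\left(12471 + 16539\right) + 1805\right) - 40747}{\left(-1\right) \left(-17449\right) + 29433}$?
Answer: $- \frac{4966}{23441} \approx -0.21185$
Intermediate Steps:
$\frac{\left(\left(12471 + 16539\right) + 1805\right) - 40747}{\left(-1\right) \left(-17449\right) + 29433} = \frac{\left(29010 + 1805\right) - 40747}{17449 + 29433} = \frac{30815 - 40747}{46882} = \left(-9932\right) \frac{1}{46882} = - \frac{4966}{23441}$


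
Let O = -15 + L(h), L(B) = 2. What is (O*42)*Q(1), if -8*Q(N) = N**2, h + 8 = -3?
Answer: 273/4 ≈ 68.250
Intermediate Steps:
h = -11 (h = -8 - 3 = -11)
O = -13 (O = -15 + 2 = -13)
Q(N) = -N**2/8
(O*42)*Q(1) = (-13*42)*(-1/8*1**2) = -(-273)/4 = -546*(-1/8) = 273/4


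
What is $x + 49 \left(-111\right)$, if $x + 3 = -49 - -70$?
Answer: $-5421$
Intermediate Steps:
$x = 18$ ($x = -3 - -21 = -3 + \left(-49 + 70\right) = -3 + 21 = 18$)
$x + 49 \left(-111\right) = 18 + 49 \left(-111\right) = 18 - 5439 = -5421$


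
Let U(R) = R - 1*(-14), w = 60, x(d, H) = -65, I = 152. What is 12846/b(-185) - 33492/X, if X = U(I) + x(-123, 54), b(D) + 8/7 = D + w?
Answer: -38655558/89183 ≈ -433.44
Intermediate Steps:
b(D) = 412/7 + D (b(D) = -8/7 + (D + 60) = -8/7 + (60 + D) = 412/7 + D)
U(R) = 14 + R (U(R) = R + 14 = 14 + R)
X = 101 (X = (14 + 152) - 65 = 166 - 65 = 101)
12846/b(-185) - 33492/X = 12846/(412/7 - 185) - 33492/101 = 12846/(-883/7) - 33492*1/101 = 12846*(-7/883) - 33492/101 = -89922/883 - 33492/101 = -38655558/89183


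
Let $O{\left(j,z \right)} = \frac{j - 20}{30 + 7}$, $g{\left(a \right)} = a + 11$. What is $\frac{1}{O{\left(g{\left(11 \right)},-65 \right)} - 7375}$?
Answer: $- \frac{37}{272873} \approx -0.00013559$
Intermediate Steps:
$g{\left(a \right)} = 11 + a$
$O{\left(j,z \right)} = - \frac{20}{37} + \frac{j}{37}$ ($O{\left(j,z \right)} = \frac{-20 + j}{37} = \left(-20 + j\right) \frac{1}{37} = - \frac{20}{37} + \frac{j}{37}$)
$\frac{1}{O{\left(g{\left(11 \right)},-65 \right)} - 7375} = \frac{1}{\left(- \frac{20}{37} + \frac{11 + 11}{37}\right) - 7375} = \frac{1}{\left(- \frac{20}{37} + \frac{1}{37} \cdot 22\right) - 7375} = \frac{1}{\left(- \frac{20}{37} + \frac{22}{37}\right) - 7375} = \frac{1}{\frac{2}{37} - 7375} = \frac{1}{- \frac{272873}{37}} = - \frac{37}{272873}$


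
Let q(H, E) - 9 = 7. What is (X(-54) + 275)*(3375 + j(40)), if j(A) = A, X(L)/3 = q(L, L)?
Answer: 1103045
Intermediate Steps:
q(H, E) = 16 (q(H, E) = 9 + 7 = 16)
X(L) = 48 (X(L) = 3*16 = 48)
(X(-54) + 275)*(3375 + j(40)) = (48 + 275)*(3375 + 40) = 323*3415 = 1103045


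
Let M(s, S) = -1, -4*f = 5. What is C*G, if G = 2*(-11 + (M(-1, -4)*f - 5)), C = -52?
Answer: 1534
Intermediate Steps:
f = -5/4 (f = -1/4*5 = -5/4 ≈ -1.2500)
G = -59/2 (G = 2*(-11 + (-1*(-5/4) - 5)) = 2*(-11 + (5/4 - 5)) = 2*(-11 - 15/4) = 2*(-59/4) = -59/2 ≈ -29.500)
C*G = -52*(-59/2) = 1534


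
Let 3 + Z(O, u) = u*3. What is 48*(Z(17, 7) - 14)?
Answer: 192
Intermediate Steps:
Z(O, u) = -3 + 3*u (Z(O, u) = -3 + u*3 = -3 + 3*u)
48*(Z(17, 7) - 14) = 48*((-3 + 3*7) - 14) = 48*((-3 + 21) - 14) = 48*(18 - 14) = 48*4 = 192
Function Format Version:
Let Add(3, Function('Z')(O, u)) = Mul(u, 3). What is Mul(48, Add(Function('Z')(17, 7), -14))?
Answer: 192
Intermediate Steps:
Function('Z')(O, u) = Add(-3, Mul(3, u)) (Function('Z')(O, u) = Add(-3, Mul(u, 3)) = Add(-3, Mul(3, u)))
Mul(48, Add(Function('Z')(17, 7), -14)) = Mul(48, Add(Add(-3, Mul(3, 7)), -14)) = Mul(48, Add(Add(-3, 21), -14)) = Mul(48, Add(18, -14)) = Mul(48, 4) = 192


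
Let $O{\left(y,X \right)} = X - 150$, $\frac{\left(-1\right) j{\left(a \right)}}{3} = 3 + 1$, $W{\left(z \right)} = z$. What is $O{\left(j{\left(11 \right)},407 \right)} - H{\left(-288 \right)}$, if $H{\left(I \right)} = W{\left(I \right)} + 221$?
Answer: $324$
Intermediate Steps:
$j{\left(a \right)} = -12$ ($j{\left(a \right)} = - 3 \left(3 + 1\right) = \left(-3\right) 4 = -12$)
$O{\left(y,X \right)} = -150 + X$ ($O{\left(y,X \right)} = X - 150 = -150 + X$)
$H{\left(I \right)} = 221 + I$ ($H{\left(I \right)} = I + 221 = 221 + I$)
$O{\left(j{\left(11 \right)},407 \right)} - H{\left(-288 \right)} = \left(-150 + 407\right) - \left(221 - 288\right) = 257 - -67 = 257 + 67 = 324$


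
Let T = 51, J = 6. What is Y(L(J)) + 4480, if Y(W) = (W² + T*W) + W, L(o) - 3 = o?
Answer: 5029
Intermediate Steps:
L(o) = 3 + o
Y(W) = W² + 52*W (Y(W) = (W² + 51*W) + W = W² + 52*W)
Y(L(J)) + 4480 = (3 + 6)*(52 + (3 + 6)) + 4480 = 9*(52 + 9) + 4480 = 9*61 + 4480 = 549 + 4480 = 5029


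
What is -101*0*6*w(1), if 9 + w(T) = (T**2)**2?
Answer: 0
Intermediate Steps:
w(T) = -9 + T**4 (w(T) = -9 + (T**2)**2 = -9 + T**4)
-101*0*6*w(1) = -101*0*6*(-9 + 1**4) = -0*(-9 + 1) = -0*(-8) = -101*0 = 0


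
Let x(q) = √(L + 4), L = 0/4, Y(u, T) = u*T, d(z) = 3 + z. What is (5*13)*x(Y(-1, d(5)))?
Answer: 130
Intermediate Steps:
Y(u, T) = T*u
L = 0 (L = 0*(¼) = 0)
x(q) = 2 (x(q) = √(0 + 4) = √4 = 2)
(5*13)*x(Y(-1, d(5))) = (5*13)*2 = 65*2 = 130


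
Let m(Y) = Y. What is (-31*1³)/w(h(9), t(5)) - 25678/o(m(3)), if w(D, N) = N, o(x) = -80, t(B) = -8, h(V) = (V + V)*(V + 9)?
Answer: 6497/20 ≈ 324.85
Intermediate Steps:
h(V) = 2*V*(9 + V) (h(V) = (2*V)*(9 + V) = 2*V*(9 + V))
(-31*1³)/w(h(9), t(5)) - 25678/o(m(3)) = -31*1³/(-8) - 25678/(-80) = -31*1*(-⅛) - 25678*(-1/80) = -31*(-⅛) + 12839/40 = 31/8 + 12839/40 = 6497/20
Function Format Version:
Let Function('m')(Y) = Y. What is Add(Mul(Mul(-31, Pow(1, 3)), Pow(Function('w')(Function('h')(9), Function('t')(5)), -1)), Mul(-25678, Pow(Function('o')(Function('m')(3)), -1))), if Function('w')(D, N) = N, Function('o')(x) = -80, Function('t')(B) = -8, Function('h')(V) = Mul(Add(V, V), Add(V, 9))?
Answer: Rational(6497, 20) ≈ 324.85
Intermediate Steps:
Function('h')(V) = Mul(2, V, Add(9, V)) (Function('h')(V) = Mul(Mul(2, V), Add(9, V)) = Mul(2, V, Add(9, V)))
Add(Mul(Mul(-31, Pow(1, 3)), Pow(Function('w')(Function('h')(9), Function('t')(5)), -1)), Mul(-25678, Pow(Function('o')(Function('m')(3)), -1))) = Add(Mul(Mul(-31, Pow(1, 3)), Pow(-8, -1)), Mul(-25678, Pow(-80, -1))) = Add(Mul(Mul(-31, 1), Rational(-1, 8)), Mul(-25678, Rational(-1, 80))) = Add(Mul(-31, Rational(-1, 8)), Rational(12839, 40)) = Add(Rational(31, 8), Rational(12839, 40)) = Rational(6497, 20)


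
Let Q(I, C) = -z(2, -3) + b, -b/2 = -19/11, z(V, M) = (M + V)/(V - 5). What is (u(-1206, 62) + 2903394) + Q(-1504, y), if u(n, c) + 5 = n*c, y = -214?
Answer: 93344464/33 ≈ 2.8286e+6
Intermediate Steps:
u(n, c) = -5 + c*n (u(n, c) = -5 + n*c = -5 + c*n)
z(V, M) = (M + V)/(-5 + V)
b = 38/11 (b = -(-38)/11 = -2*(-19/11) = 38/11 ≈ 3.4545)
Q(I, C) = 103/33 (Q(I, C) = -(-3 + 2)/(-5 + 2) + 38/11 = -(-1)/(-3) + 38/11 = -(-1)*(-1)/3 + 38/11 = -1*⅓ + 38/11 = -⅓ + 38/11 = 103/33)
(u(-1206, 62) + 2903394) + Q(-1504, y) = ((-5 + 62*(-1206)) + 2903394) + 103/33 = ((-5 - 74772) + 2903394) + 103/33 = (-74777 + 2903394) + 103/33 = 2828617 + 103/33 = 93344464/33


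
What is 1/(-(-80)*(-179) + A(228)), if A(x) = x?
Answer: -1/14092 ≈ -7.0962e-5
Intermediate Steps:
1/(-(-80)*(-179) + A(228)) = 1/(-(-80)*(-179) + 228) = 1/(-5*2864 + 228) = 1/(-14320 + 228) = 1/(-14092) = -1/14092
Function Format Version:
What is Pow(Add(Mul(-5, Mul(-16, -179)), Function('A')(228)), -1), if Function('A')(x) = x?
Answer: Rational(-1, 14092) ≈ -7.0962e-5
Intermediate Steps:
Pow(Add(Mul(-5, Mul(-16, -179)), Function('A')(228)), -1) = Pow(Add(Mul(-5, Mul(-16, -179)), 228), -1) = Pow(Add(Mul(-5, 2864), 228), -1) = Pow(Add(-14320, 228), -1) = Pow(-14092, -1) = Rational(-1, 14092)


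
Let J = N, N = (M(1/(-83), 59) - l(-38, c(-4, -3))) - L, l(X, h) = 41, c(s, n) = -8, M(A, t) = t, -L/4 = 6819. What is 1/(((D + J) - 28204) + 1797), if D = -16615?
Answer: -1/15728 ≈ -6.3581e-5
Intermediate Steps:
L = -27276 (L = -4*6819 = -27276)
N = 27294 (N = (59 - 1*41) - 1*(-27276) = (59 - 41) + 27276 = 18 + 27276 = 27294)
J = 27294
1/(((D + J) - 28204) + 1797) = 1/(((-16615 + 27294) - 28204) + 1797) = 1/((10679 - 28204) + 1797) = 1/(-17525 + 1797) = 1/(-15728) = -1/15728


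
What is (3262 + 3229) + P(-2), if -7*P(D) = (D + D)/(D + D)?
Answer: 45436/7 ≈ 6490.9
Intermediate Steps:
P(D) = -⅐ (P(D) = -(D + D)/(7*(D + D)) = -2*D/(7*(2*D)) = -2*D*1/(2*D)/7 = -⅐*1 = -⅐)
(3262 + 3229) + P(-2) = (3262 + 3229) - ⅐ = 6491 - ⅐ = 45436/7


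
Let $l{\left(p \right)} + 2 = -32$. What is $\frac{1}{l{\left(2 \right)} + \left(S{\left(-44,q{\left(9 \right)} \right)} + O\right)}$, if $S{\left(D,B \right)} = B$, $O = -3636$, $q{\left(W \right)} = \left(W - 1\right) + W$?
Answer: $- \frac{1}{3653} \approx -0.00027375$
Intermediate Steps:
$q{\left(W \right)} = -1 + 2 W$ ($q{\left(W \right)} = \left(-1 + W\right) + W = -1 + 2 W$)
$l{\left(p \right)} = -34$ ($l{\left(p \right)} = -2 - 32 = -34$)
$\frac{1}{l{\left(2 \right)} + \left(S{\left(-44,q{\left(9 \right)} \right)} + O\right)} = \frac{1}{-34 + \left(\left(-1 + 2 \cdot 9\right) - 3636\right)} = \frac{1}{-34 + \left(\left(-1 + 18\right) - 3636\right)} = \frac{1}{-34 + \left(17 - 3636\right)} = \frac{1}{-34 - 3619} = \frac{1}{-3653} = - \frac{1}{3653}$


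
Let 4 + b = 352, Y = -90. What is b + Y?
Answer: 258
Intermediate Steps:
b = 348 (b = -4 + 352 = 348)
b + Y = 348 - 90 = 258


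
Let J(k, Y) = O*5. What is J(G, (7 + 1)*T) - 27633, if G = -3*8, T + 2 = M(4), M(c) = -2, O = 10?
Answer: -27583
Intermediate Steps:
T = -4 (T = -2 - 2 = -4)
G = -24
J(k, Y) = 50 (J(k, Y) = 10*5 = 50)
J(G, (7 + 1)*T) - 27633 = 50 - 27633 = -27583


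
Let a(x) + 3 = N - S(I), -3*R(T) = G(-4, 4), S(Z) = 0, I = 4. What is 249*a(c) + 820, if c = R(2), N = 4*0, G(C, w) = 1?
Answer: 73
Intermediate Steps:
N = 0
R(T) = -⅓ (R(T) = -⅓*1 = -⅓)
c = -⅓ ≈ -0.33333
a(x) = -3 (a(x) = -3 + (0 - 1*0) = -3 + (0 + 0) = -3 + 0 = -3)
249*a(c) + 820 = 249*(-3) + 820 = -747 + 820 = 73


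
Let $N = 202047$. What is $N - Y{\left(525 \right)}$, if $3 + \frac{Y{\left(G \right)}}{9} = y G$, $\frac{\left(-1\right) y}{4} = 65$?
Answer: $1430574$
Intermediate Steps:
$y = -260$ ($y = \left(-4\right) 65 = -260$)
$Y{\left(G \right)} = -27 - 2340 G$ ($Y{\left(G \right)} = -27 + 9 \left(- 260 G\right) = -27 - 2340 G$)
$N - Y{\left(525 \right)} = 202047 - \left(-27 - 1228500\right) = 202047 - -1228527 = 202047 + 1228527 = 1430574$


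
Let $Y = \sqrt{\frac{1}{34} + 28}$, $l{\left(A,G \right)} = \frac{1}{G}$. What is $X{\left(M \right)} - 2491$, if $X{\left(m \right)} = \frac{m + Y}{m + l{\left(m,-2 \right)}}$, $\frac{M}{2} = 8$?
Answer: $- \frac{77189}{31} + \frac{\sqrt{32402}}{527} \approx -2489.6$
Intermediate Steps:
$M = 16$ ($M = 2 \cdot 8 = 16$)
$Y = \frac{\sqrt{32402}}{34}$ ($Y = \sqrt{\frac{1}{34} + 28} = \sqrt{\frac{953}{34}} = \frac{\sqrt{32402}}{34} \approx 5.2943$)
$X{\left(m \right)} = \frac{m + \frac{\sqrt{32402}}{34}}{- \frac{1}{2} + m}$ ($X{\left(m \right)} = \frac{m + \frac{\sqrt{32402}}{34}}{m + \frac{1}{-2}} = \frac{m + \frac{\sqrt{32402}}{34}}{m - \frac{1}{2}} = \frac{m + \frac{\sqrt{32402}}{34}}{- \frac{1}{2} + m}$)
$X{\left(M \right)} - 2491 = \frac{\sqrt{32402} + 34 \cdot 16}{17 \left(-1 + 2 \cdot 16\right)} - 2491 = \frac{\sqrt{32402} + 544}{17 \left(-1 + 32\right)} - 2491 = \frac{544 + \sqrt{32402}}{17 \cdot 31} - 2491 = \frac{1}{17} \cdot \frac{1}{31} \left(544 + \sqrt{32402}\right) - 2491 = \left(\frac{32}{31} + \frac{\sqrt{32402}}{527}\right) - 2491 = - \frac{77189}{31} + \frac{\sqrt{32402}}{527}$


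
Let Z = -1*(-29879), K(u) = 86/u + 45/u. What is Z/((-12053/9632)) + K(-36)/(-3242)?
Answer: -33589073372993/1406729736 ≈ -23877.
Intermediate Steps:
K(u) = 131/u
Z = 29879
Z/((-12053/9632)) + K(-36)/(-3242) = 29879/((-12053/9632)) + (131/(-36))/(-3242) = 29879/((-12053*1/9632)) + (131*(-1/36))*(-1/3242) = 29879/(-12053/9632) - 131/36*(-1/3242) = 29879*(-9632/12053) + 131/116712 = -287794528/12053 + 131/116712 = -33589073372993/1406729736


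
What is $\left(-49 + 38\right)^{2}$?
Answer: $121$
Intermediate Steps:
$\left(-49 + 38\right)^{2} = \left(-11\right)^{2} = 121$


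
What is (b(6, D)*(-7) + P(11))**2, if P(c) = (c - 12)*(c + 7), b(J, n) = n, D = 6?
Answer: 3600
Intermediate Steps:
P(c) = (-12 + c)*(7 + c)
(b(6, D)*(-7) + P(11))**2 = (6*(-7) + (-84 + 11**2 - 5*11))**2 = (-42 + (-84 + 121 - 55))**2 = (-42 - 18)**2 = (-60)**2 = 3600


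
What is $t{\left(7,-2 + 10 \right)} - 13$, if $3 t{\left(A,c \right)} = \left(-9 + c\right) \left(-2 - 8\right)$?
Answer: $- \frac{29}{3} \approx -9.6667$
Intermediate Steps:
$t{\left(A,c \right)} = 30 - \frac{10 c}{3}$ ($t{\left(A,c \right)} = \frac{\left(-9 + c\right) \left(-2 - 8\right)}{3} = \frac{\left(-9 + c\right) \left(-10\right)}{3} = \frac{90 - 10 c}{3} = 30 - \frac{10 c}{3}$)
$t{\left(7,-2 + 10 \right)} - 13 = \left(30 - \frac{10 \left(-2 + 10\right)}{3}\right) - 13 = \left(30 - \frac{80}{3}\right) - 13 = \frac{10}{3} - 13 = - \frac{29}{3}$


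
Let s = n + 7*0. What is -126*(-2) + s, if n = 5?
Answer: 257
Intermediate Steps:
s = 5 (s = 5 + 7*0 = 5 + 0 = 5)
-126*(-2) + s = -126*(-2) + 5 = 252 + 5 = 257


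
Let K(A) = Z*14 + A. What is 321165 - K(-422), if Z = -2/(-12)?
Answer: 964754/3 ≈ 3.2158e+5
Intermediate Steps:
Z = 1/6 (Z = -2*(-1/12) = 1/6 ≈ 0.16667)
K(A) = 7/3 + A (K(A) = (1/6)*14 + A = 7/3 + A)
321165 - K(-422) = 321165 - (7/3 - 422) = 321165 - 1*(-1259/3) = 321165 + 1259/3 = 964754/3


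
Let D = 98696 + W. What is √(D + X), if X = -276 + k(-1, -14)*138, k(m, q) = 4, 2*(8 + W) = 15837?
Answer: √427530/2 ≈ 326.93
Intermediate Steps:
W = 15821/2 (W = -8 + (½)*15837 = -8 + 15837/2 = 15821/2 ≈ 7910.5)
D = 213213/2 (D = 98696 + 15821/2 = 213213/2 ≈ 1.0661e+5)
X = 276 (X = -276 + 4*138 = -276 + 552 = 276)
√(D + X) = √(213213/2 + 276) = √(213765/2) = √427530/2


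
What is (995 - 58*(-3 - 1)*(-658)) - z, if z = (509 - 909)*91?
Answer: -115261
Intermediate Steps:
z = -36400 (z = -400*91 = -36400)
(995 - 58*(-3 - 1)*(-658)) - z = (995 - 58*(-3 - 1)*(-658)) - 1*(-36400) = (995 - 58*(-4)*(-658)) + 36400 = (995 + 232*(-658)) + 36400 = (995 - 152656) + 36400 = -151661 + 36400 = -115261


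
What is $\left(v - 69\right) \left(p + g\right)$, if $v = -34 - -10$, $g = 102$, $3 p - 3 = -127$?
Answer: $-5642$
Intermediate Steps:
$p = - \frac{124}{3}$ ($p = 1 + \frac{1}{3} \left(-127\right) = 1 - \frac{127}{3} = - \frac{124}{3} \approx -41.333$)
$v = -24$ ($v = -34 + 10 = -24$)
$\left(v - 69\right) \left(p + g\right) = \left(-24 - 69\right) \left(- \frac{124}{3} + 102\right) = \left(-24 - 69\right) \frac{182}{3} = \left(-93\right) \frac{182}{3} = -5642$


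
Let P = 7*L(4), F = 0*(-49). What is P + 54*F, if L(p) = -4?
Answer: -28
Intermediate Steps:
F = 0
P = -28 (P = 7*(-4) = -28)
P + 54*F = -28 + 54*0 = -28 + 0 = -28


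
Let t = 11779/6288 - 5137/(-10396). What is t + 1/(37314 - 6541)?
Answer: 1190592477917/502908121776 ≈ 2.3674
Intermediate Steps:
t = 38688985/16342512 (t = 11779*(1/6288) - 5137*(-1/10396) = 11779/6288 + 5137/10396 = 38688985/16342512 ≈ 2.3674)
t + 1/(37314 - 6541) = 38688985/16342512 + 1/(37314 - 6541) = 38688985/16342512 + 1/30773 = 1190592477917/502908121776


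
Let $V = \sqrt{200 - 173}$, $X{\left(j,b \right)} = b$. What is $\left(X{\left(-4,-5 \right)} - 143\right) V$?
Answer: $- 444 \sqrt{3} \approx -769.03$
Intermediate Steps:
$V = 3 \sqrt{3}$ ($V = \sqrt{27} = 3 \sqrt{3} \approx 5.1962$)
$\left(X{\left(-4,-5 \right)} - 143\right) V = \left(-5 - 143\right) 3 \sqrt{3} = - 148 \cdot 3 \sqrt{3} = - 444 \sqrt{3}$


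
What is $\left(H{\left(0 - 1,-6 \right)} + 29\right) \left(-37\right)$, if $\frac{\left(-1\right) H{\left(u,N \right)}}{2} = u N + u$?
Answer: $-703$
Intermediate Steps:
$H{\left(u,N \right)} = - 2 u - 2 N u$ ($H{\left(u,N \right)} = - 2 \left(u N + u\right) = - 2 \left(N u + u\right) = - 2 \left(u + N u\right) = - 2 u - 2 N u$)
$\left(H{\left(0 - 1,-6 \right)} + 29\right) \left(-37\right) = \left(- 2 \left(0 - 1\right) \left(1 - 6\right) + 29\right) \left(-37\right) = \left(\left(-2\right) \left(-1\right) \left(-5\right) + 29\right) \left(-37\right) = \left(-10 + 29\right) \left(-37\right) = 19 \left(-37\right) = -703$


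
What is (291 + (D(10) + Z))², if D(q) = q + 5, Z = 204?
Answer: 260100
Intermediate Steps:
D(q) = 5 + q
(291 + (D(10) + Z))² = (291 + ((5 + 10) + 204))² = (291 + (15 + 204))² = (291 + 219)² = 510² = 260100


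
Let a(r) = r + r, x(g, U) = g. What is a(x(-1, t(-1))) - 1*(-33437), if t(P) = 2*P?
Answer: 33435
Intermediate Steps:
a(r) = 2*r
a(x(-1, t(-1))) - 1*(-33437) = 2*(-1) - 1*(-33437) = -2 + 33437 = 33435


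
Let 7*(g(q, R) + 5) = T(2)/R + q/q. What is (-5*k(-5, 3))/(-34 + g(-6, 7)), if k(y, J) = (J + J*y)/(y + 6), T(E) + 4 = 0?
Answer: -245/159 ≈ -1.5409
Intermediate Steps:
T(E) = -4 (T(E) = -4 + 0 = -4)
k(y, J) = (J + J*y)/(6 + y)
g(q, R) = -34/7 - 4/(7*R) (g(q, R) = -5 + (-4/R + q/q)/7 = -5 + (-4/R + 1)/7 = -5 + (1 - 4/R)/7 = -5 + (⅐ - 4/(7*R)) = -34/7 - 4/(7*R))
(-5*k(-5, 3))/(-34 + g(-6, 7)) = (-15*(1 - 5)/(6 - 5))/(-34 + (2/7)*(-2 - 17*7)/7) = (-15*(-4)/1)/(-34 + (2/7)*(⅐)*(-2 - 119)) = (-15*(-4))/(-34 + (2/7)*(⅐)*(-121)) = (-5*(-12))/(-34 - 242/49) = 60/(-1908/49) = 60*(-49/1908) = -245/159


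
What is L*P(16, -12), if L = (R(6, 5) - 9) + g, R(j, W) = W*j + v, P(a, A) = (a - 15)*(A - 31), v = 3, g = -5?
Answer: -817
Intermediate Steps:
P(a, A) = (-31 + A)*(-15 + a) (P(a, A) = (-15 + a)*(-31 + A) = (-31 + A)*(-15 + a))
R(j, W) = 3 + W*j (R(j, W) = W*j + 3 = 3 + W*j)
L = 19 (L = ((3 + 5*6) - 9) - 5 = ((3 + 30) - 9) - 5 = (33 - 9) - 5 = 24 - 5 = 19)
L*P(16, -12) = 19*(465 - 31*16 - 15*(-12) - 12*16) = 19*(465 - 496 + 180 - 192) = 19*(-43) = -817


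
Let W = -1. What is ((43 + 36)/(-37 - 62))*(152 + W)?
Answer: -11929/99 ≈ -120.49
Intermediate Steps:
((43 + 36)/(-37 - 62))*(152 + W) = ((43 + 36)/(-37 - 62))*(152 - 1) = (79/(-99))*151 = (79*(-1/99))*151 = -79/99*151 = -11929/99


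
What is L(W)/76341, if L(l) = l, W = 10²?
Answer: 100/76341 ≈ 0.0013099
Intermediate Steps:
W = 100
L(W)/76341 = 100/76341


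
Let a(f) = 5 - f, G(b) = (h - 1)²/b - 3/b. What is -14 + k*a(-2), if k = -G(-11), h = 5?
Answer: -63/11 ≈ -5.7273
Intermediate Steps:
G(b) = 13/b (G(b) = (5 - 1)²/b - 3/b = 4²/b - 3/b = 16/b - 3/b = 13/b)
k = 13/11 (k = -13/(-11) = -13*(-1)/11 = -1*(-13/11) = 13/11 ≈ 1.1818)
-14 + k*a(-2) = -14 + 13*(5 - 1*(-2))/11 = -14 + 13*(5 + 2)/11 = -14 + (13/11)*7 = -14 + 91/11 = -63/11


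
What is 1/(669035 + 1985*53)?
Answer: 1/774240 ≈ 1.2916e-6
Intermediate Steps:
1/(669035 + 1985*53) = 1/(669035 + 105205) = 1/774240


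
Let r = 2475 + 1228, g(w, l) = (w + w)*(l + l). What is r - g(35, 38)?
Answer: -1617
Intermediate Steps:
g(w, l) = 4*l*w (g(w, l) = (2*w)*(2*l) = 4*l*w)
r = 3703
r - g(35, 38) = 3703 - 4*38*35 = 3703 - 1*5320 = 3703 - 5320 = -1617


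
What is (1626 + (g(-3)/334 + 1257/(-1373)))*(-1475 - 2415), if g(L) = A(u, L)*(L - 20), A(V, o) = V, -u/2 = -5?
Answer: -1448866879280/229291 ≈ -6.3189e+6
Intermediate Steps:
u = 10 (u = -2*(-5) = 10)
g(L) = -200 + 10*L (g(L) = 10*(L - 20) = 10*(-20 + L) = -200 + 10*L)
(1626 + (g(-3)/334 + 1257/(-1373)))*(-1475 - 2415) = (1626 + ((-200 + 10*(-3))/334 + 1257/(-1373)))*(-1475 - 2415) = (1626 + ((-200 - 30)*(1/334) + 1257*(-1/1373)))*(-3890) = (1626 + (-230*1/334 - 1257/1373))*(-3890) = (1626 + (-115/167 - 1257/1373))*(-3890) = (1626 - 367814/229291)*(-3890) = (372459352/229291)*(-3890) = -1448866879280/229291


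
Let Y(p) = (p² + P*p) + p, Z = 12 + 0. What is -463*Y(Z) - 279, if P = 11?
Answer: -133623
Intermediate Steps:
Z = 12
Y(p) = p² + 12*p (Y(p) = (p² + 11*p) + p = p² + 12*p)
-463*Y(Z) - 279 = -5556*(12 + 12) - 279 = -5556*24 - 279 = -463*288 - 279 = -133344 - 279 = -133623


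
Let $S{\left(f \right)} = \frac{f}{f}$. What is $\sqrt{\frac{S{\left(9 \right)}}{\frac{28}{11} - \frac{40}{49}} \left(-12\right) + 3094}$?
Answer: $\frac{\sqrt{167593405}}{233} \approx 55.561$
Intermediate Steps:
$S{\left(f \right)} = 1$
$\sqrt{\frac{S{\left(9 \right)}}{\frac{28}{11} - \frac{40}{49}} \left(-12\right) + 3094} = \sqrt{1 \frac{1}{\frac{28}{11} - \frac{40}{49}} \left(-12\right) + 3094} = \sqrt{1 \frac{1}{\frac{932}{539}} \left(-12\right) + 3094} = \sqrt{1 \cdot \frac{539}{932} \left(-12\right) + 3094} = \sqrt{\frac{539}{932} \left(-12\right) + 3094} = \sqrt{- \frac{1617}{233} + 3094} = \sqrt{\frac{719285}{233}} = \frac{\sqrt{167593405}}{233}$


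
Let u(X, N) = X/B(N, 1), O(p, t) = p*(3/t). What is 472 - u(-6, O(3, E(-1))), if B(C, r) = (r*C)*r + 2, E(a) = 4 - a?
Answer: 8998/19 ≈ 473.58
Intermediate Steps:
O(p, t) = 3*p/t
B(C, r) = 2 + C*r² (B(C, r) = (C*r)*r + 2 = C*r² + 2 = 2 + C*r²)
u(X, N) = X/(2 + N) (u(X, N) = X/(2 + N*1²) = X/(2 + N*1) = X/(2 + N))
472 - u(-6, O(3, E(-1))) = 472 - (-6)/(2 + 3*3/(4 - 1*(-1))) = 472 - (-6)/(2 + 3*3/(4 + 1)) = 472 - (-6)/(2 + 3*3/5) = 472 - (-6)/(2 + 3*3*(⅕)) = 472 - (-6)/(2 + 9/5) = 472 - (-6)/19/5 = 472 - (-6)*5/19 = 472 - 1*(-30/19) = 472 + 30/19 = 8998/19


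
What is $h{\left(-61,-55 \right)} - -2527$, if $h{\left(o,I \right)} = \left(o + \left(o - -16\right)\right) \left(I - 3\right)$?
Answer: $8675$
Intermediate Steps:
$h{\left(o,I \right)} = \left(-3 + I\right) \left(16 + 2 o\right)$ ($h{\left(o,I \right)} = \left(o + \left(o + 16\right)\right) \left(-3 + I\right) = \left(o + \left(16 + o\right)\right) \left(-3 + I\right) = \left(16 + 2 o\right) \left(-3 + I\right) = \left(-3 + I\right) \left(16 + 2 o\right)$)
$h{\left(-61,-55 \right)} - -2527 = \left(-48 - -366 + 16 \left(-55\right) + 2 \left(-55\right) \left(-61\right)\right) - -2527 = \left(-48 + 366 - 880 + 6710\right) + 2527 = 6148 + 2527 = 8675$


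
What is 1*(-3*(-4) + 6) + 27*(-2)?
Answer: -36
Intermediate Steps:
1*(-3*(-4) + 6) + 27*(-2) = 1*(12 + 6) - 54 = 1*18 - 54 = 18 - 54 = -36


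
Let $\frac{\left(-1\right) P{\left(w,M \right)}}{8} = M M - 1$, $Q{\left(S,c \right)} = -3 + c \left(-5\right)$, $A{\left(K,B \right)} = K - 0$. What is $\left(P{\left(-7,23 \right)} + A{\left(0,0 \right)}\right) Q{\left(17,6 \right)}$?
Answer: $139392$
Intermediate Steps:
$A{\left(K,B \right)} = K$ ($A{\left(K,B \right)} = K + 0 = K$)
$Q{\left(S,c \right)} = -3 - 5 c$
$P{\left(w,M \right)} = 8 - 8 M^{2}$ ($P{\left(w,M \right)} = - 8 \left(M M - 1\right) = - 8 \left(M^{2} - 1\right) = - 8 \left(-1 + M^{2}\right) = 8 - 8 M^{2}$)
$\left(P{\left(-7,23 \right)} + A{\left(0,0 \right)}\right) Q{\left(17,6 \right)} = \left(\left(8 - 8 \cdot 23^{2}\right) + 0\right) \left(-3 - 30\right) = \left(\left(8 - 4232\right) + 0\right) \left(-3 - 30\right) = \left(\left(8 - 4232\right) + 0\right) \left(-33\right) = \left(-4224 + 0\right) \left(-33\right) = \left(-4224\right) \left(-33\right) = 139392$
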